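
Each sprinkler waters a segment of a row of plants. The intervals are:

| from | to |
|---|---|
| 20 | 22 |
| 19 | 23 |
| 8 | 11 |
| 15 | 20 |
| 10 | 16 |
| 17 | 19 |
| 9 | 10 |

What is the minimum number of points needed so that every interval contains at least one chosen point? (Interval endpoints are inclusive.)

Sort by right endpoint; whenever an interval is uncovered, place a point at its right end.
Sorted: [9,10] [8,11] [10,16] [17,19] [15,20] [20,22] [19,23]
{[9,10],[8,11],[10,16]} hit by 10; {[17,19],[15,20]} hit by 19; {[20,22],[19,23]} hit by 22.
Points: 10, 19, 22 (3 total).

3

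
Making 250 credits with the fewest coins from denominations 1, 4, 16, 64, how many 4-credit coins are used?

250 − 3×64→58 − 3×16→10 − 2×4→2 − 2×1→0
Count of 4: 2

2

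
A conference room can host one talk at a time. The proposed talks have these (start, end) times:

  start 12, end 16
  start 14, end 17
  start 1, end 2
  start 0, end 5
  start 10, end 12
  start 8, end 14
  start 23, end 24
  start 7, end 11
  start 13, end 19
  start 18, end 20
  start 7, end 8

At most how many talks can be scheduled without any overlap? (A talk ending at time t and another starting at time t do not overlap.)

Order by finish time; keep every interval that doesn't clash with the previous kept one.
By end time: (1,2), (0,5), (7,8), (7,11), (10,12), (8,14), (12,16), (14,17), (13,19), (18,20), (23,24).
Pick (1,2); next start ≥ 2 → (7,8); next start ≥ 8 → (10,12); next start ≥ 12 → (12,16); next start ≥ 16 → (18,20); next start ≥ 20 → (23,24).
Selected 6 talks.

6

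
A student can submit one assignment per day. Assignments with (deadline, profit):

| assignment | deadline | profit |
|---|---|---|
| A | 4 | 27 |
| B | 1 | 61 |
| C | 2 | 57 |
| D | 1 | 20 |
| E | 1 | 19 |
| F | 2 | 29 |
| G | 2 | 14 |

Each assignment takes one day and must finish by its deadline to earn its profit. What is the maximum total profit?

Sort by profit descending; place each in the latest free slot ≤ its deadline.
By profit: B(d1,61), C(d2,57), F(d2,29), A(d4,27), D(d1,20), E(d1,19), G(d2,14)
B→slot 1; C→slot 2; F skipped; A→slot 4; D skipped; E skipped; G skipped.
Profit = 61 + 57 + 27 = 145

145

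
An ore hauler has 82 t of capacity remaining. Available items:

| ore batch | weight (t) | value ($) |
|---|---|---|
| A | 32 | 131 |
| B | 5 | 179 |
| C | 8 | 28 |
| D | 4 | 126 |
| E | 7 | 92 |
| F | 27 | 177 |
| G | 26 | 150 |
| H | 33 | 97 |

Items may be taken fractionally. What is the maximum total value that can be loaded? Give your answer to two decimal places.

Sort by value per unit weight and fill in that order.
Ratios (sorted): B 35.80, D 31.50, E 13.14, F 6.56, G 5.77, A 4.09, C 3.50, H 2.94
take B (5 @ 179); take D (4 @ 126); take E (7 @ 92); take F (27 @ 177); take G (26 @ 150); take 13/32 of A → 53.22. Capacity used 82/82.
Total value = 777.22

777.22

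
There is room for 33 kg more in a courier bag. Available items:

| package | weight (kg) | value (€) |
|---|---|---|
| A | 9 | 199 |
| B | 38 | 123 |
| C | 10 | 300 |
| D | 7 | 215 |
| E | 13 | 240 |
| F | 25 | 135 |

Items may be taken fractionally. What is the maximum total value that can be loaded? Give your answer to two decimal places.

843.23

Greedy by value/weight ratio, highest first.
Ratios (sorted): D 30.71, C 30.00, A 22.11, E 18.46, F 5.40, B 3.24
take D (7 @ 215); take C (10 @ 300); take A (9 @ 199); take 7/13 of E → 129.23. Capacity used 33/33.
Total value = 843.23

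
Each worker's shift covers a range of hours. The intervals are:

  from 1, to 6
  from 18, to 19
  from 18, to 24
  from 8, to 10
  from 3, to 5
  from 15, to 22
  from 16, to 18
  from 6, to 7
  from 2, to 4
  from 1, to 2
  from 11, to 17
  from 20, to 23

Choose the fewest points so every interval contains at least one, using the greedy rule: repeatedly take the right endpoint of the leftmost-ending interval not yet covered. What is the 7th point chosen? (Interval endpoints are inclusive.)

23

Sort by right endpoint; whenever an interval is uncovered, place a point at its right end.
By right end: [1,2]  [2,4]  [3,5]  [1,6]  [6,7]  [8,10]  [11,17]  [16,18]  [18,19]  [15,22]  [20,23]  [18,24]
[1,2] uncovered → point at 2; [3,5] uncovered → point at 5; [6,7] uncovered → point at 7; [8,10] uncovered → point at 10; [11,17] uncovered → point at 17; [18,19] uncovered → point at 19; [20,23] uncovered → point at 23.
Points: 2, 5, 7, 10, 17, 19, 23 (7 total).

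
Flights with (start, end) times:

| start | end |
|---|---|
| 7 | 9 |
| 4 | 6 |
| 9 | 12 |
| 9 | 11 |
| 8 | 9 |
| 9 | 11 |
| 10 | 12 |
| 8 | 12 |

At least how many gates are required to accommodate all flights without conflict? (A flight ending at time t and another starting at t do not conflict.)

The answer is the maximum number of intervals overlapping at any instant.
Events (time:±→running): 4:+→1 6:-→0 7:+→1 8:+→2 8:+→3 9:-→2 9:-→1 9:+→2 9:+→3 9:+→4 10:+→5 … peak 5.

5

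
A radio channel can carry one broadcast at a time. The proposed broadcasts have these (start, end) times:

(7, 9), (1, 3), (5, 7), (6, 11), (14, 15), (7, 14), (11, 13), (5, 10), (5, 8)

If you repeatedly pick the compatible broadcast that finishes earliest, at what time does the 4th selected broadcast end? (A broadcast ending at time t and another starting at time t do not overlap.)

Sort by end time and greedily take each interval whose start is ≥ the last chosen end.
By end time: (1,3), (5,7), (5,8), (7,9), (5,10), (6,11), (11,13), (7,14), (14,15).
Pick (1,3); next start ≥ 3 → (5,7); next start ≥ 7 → (7,9); next start ≥ 9 → (11,13); next start ≥ 13 → (14,15).
Selected: (1,3) (5,7) (7,9) (11,13) (14,15)

13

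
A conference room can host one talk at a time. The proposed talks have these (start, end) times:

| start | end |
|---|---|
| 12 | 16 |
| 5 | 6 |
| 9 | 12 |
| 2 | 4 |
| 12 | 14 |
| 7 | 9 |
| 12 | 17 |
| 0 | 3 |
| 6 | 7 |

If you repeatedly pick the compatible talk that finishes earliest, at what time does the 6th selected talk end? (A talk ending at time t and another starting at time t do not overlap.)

Sorted by end: (0,3)  (2,4)  (5,6)  (6,7)  (7,9)  (9,12)  (12,14)  (12,16)  (12,17)
take (0,3); take (5,6); take (6,7); take (7,9); take (9,12); take (12,14); skip (12,16).
Selected: (0,3) (5,6) (6,7) (7,9) (9,12) (12,14)

14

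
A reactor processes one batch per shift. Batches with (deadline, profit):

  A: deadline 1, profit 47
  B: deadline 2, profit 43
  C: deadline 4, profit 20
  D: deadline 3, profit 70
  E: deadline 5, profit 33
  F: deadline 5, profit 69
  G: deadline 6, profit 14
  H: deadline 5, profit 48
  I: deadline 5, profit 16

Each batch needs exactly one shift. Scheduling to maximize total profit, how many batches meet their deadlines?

6

Profit order: D=70 F=69 H=48 A=47 B=43 E=33 C=20 I=16 G=14
Assign: D→slot 3, F→slot 5, H→slot 4, A→slot 1, B→slot 2, E skipped, C skipped, I skipped, G→slot 6.
Slots: [1:A] [2:B] [3:D] [4:H] [5:F] [6:G]
6 of 9 scheduled.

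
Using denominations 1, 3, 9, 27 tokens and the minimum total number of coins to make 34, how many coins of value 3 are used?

34 − 1×27→7 − 2×3→1 − 1×1→0
Count of 3: 2

2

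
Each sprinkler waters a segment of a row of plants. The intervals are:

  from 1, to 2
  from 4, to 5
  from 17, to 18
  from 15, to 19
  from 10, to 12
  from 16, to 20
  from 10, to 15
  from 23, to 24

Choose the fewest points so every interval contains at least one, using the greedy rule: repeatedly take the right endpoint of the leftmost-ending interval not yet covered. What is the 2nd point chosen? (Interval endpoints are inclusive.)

5

Sorted: [1,2] [4,5] [10,12] [10,15] [17,18] [15,19] [16,20] [23,24]
{[1,2]} hit by 2; {[4,5]} hit by 5; {[10,12],[10,15]} hit by 12; {[17,18],[15,19],[16,20]} hit by 18; {[23,24]} hit by 24.
Points: 2, 5, 12, 18, 24 (5 total).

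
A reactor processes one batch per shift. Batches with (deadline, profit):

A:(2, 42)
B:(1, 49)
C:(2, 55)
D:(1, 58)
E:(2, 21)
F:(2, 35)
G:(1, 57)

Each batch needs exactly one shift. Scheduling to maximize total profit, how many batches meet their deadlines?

2

Sort by profit descending; place each in the latest free slot ≤ its deadline.
By profit: D(d1,58), G(d1,57), C(d2,55), B(d1,49), A(d2,42), F(d2,35), E(d2,21)
D→slot 1; G skipped; C→slot 2; B skipped; A skipped; F skipped; E skipped.
2 of 7 scheduled.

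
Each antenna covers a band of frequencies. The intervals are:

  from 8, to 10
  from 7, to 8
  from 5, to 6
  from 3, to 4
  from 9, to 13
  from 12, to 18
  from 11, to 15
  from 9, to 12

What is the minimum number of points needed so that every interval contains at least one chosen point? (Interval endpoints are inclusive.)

4

Sort by right endpoint; whenever an interval is uncovered, place a point at its right end.
Sorted: [3,4] [5,6] [7,8] [8,10] [9,12] [9,13] [11,15] [12,18]
{[3,4]} hit by 4; {[5,6]} hit by 6; {[7,8],[8,10]} hit by 8; {[9,12],[9,13],[11,15],[12,18]} hit by 12.
Points: 4, 6, 8, 12 (4 total).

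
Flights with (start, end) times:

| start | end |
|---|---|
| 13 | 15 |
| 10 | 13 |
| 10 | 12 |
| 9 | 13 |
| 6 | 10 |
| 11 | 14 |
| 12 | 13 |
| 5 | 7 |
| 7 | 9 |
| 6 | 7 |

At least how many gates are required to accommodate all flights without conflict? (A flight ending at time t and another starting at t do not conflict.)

4

The answer is the maximum number of intervals overlapping at any instant.
Events (time:±→running): 5:+→1 6:+→2 6:+→3 7:-→2 7:-→1 7:+→2 9:-→1 9:+→2 10:-→1 10:+→2 10:+→3 11:+→4 … peak 4.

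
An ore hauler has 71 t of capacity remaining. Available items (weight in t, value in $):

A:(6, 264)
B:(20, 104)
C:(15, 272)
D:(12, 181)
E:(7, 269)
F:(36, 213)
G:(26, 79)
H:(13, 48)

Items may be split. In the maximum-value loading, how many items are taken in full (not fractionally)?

Order: A (264/6=44.00) > E (269/7=38.43) > C (272/15=18.13) > D (181/12=15.08) > F (213/36=5.92) > B (104/20=5.20) > H (48/13=3.69) > G (79/26=3.04)
Fill: take A (6 @ 264) → take E (7 @ 269) → take C (15 @ 272) → take D (12 @ 181) → take 31/36 of F → 183.42; 71/71 used.
4 item(s) taken whole; one partial (take 31/36 of F).

4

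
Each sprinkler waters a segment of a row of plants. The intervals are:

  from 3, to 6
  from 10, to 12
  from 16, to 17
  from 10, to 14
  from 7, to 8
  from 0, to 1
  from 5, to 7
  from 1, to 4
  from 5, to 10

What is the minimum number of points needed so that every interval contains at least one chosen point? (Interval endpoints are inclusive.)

Process intervals by earliest right end; each time one isn't hit yet, stab at its right endpoint.
Sorted: [0,1] [1,4] [3,6] [5,7] [7,8] [5,10] [10,12] [10,14] [16,17]
{[0,1],[1,4]} hit by 1; {[3,6],[5,7]} hit by 6; {[7,8],[5,10]} hit by 8; {[10,12],[10,14]} hit by 12; {[16,17]} hit by 17.
Points: 1, 6, 8, 12, 17 (5 total).

5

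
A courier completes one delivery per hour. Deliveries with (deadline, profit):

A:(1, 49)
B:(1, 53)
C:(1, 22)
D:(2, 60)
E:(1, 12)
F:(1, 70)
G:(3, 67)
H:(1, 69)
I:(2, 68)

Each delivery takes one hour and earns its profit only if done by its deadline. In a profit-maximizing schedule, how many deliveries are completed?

3

Profit order: F=70 H=69 I=68 G=67 D=60 B=53 A=49 C=22 E=12
Assign: F→slot 1, H skipped, I→slot 2, G→slot 3, D skipped, B skipped, A skipped, C skipped, E skipped.
Slots: [1:F] [2:I] [3:G]
3 of 9 scheduled.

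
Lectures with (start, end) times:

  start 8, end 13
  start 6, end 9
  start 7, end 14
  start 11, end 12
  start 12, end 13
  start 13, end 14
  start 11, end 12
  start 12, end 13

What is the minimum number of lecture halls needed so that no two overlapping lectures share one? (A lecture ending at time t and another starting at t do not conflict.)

4

The answer is the maximum number of intervals overlapping at any instant.
starts: [6, 7, 8, 11, 11, 12, 12, 13]
ends:   [9, 12, 12, 13, 13, 13, 14, 14]
s6→1 s7→2 s8→3 e9→2 s11→3 s11→4  — peak 4.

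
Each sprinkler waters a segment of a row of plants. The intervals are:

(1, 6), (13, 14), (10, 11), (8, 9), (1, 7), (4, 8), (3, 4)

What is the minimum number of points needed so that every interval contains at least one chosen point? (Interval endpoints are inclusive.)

4

Sort by right endpoint; whenever an interval is uncovered, place a point at its right end.
By right end: [3,4]  [1,6]  [1,7]  [4,8]  [8,9]  [10,11]  [13,14]
[3,4] uncovered → point at 4; [8,9] uncovered → point at 9; [10,11] uncovered → point at 11; [13,14] uncovered → point at 14.
Points: 4, 9, 11, 14 (4 total).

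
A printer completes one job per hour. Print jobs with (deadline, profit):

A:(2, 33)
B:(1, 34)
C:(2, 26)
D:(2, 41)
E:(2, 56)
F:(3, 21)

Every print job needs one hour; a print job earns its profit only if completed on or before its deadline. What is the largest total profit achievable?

118

By profit: E(d2,56), D(d2,41), B(d1,34), A(d2,33), C(d2,26), F(d3,21)
E→slot 2; D→slot 1; B skipped; A skipped; C skipped; F→slot 3.
Profit = 41 + 56 + 21 = 118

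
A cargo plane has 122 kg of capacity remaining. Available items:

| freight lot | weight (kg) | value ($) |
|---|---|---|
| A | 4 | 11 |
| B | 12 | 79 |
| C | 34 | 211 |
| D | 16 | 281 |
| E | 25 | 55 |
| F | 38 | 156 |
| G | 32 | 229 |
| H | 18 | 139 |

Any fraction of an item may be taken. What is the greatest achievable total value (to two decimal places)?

980.05

Ratios (sorted): D 17.56, H 7.72, G 7.16, B 6.58, C 6.21, F 4.11, A 2.75, E 2.20
take D (16 @ 281); take H (18 @ 139); take G (32 @ 229); take B (12 @ 79); take C (34 @ 211); take 10/38 of F → 41.05. Capacity used 122/122.
Total value = 980.05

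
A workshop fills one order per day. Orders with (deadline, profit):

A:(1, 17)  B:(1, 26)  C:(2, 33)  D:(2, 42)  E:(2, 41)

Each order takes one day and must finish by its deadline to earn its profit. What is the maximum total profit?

Sort by profit descending; place each in the latest free slot ≤ its deadline.
By profit: D(d2,42), E(d2,41), C(d2,33), B(d1,26), A(d1,17)
D→slot 2; E→slot 1; C skipped; B skipped; A skipped.
Profit = 41 + 42 = 83

83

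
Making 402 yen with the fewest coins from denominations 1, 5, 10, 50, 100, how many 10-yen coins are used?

Greedy: take as many of the largest coin as possible, then repeat with the remainder.
402 = 4×100 + 2×1
Count of 10: 0

0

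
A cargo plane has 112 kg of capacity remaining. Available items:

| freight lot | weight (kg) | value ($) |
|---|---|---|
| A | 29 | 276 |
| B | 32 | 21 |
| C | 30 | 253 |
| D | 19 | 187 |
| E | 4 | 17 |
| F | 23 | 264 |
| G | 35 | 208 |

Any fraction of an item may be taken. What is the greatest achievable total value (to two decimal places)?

Order: F (264/23=11.48) > D (187/19=9.84) > A (276/29=9.52) > C (253/30=8.43) > G (208/35=5.94) > E (17/4=4.25) > B (21/32=0.66)
Fill: take F (23 @ 264) → take D (19 @ 187) → take A (29 @ 276) → take C (30 @ 253) → take 11/35 of G → 65.37; 112/112 used.
Total value = 1045.37

1045.37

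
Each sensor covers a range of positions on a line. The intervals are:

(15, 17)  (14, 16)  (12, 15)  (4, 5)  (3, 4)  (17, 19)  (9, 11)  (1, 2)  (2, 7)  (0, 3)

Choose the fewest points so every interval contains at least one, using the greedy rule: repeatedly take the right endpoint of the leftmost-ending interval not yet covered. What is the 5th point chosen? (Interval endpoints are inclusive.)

19

Process intervals by earliest right end; each time one isn't hit yet, stab at its right endpoint.
By right end: [1,2]  [0,3]  [3,4]  [4,5]  [2,7]  [9,11]  [12,15]  [14,16]  [15,17]  [17,19]
[1,2] uncovered → point at 2; [3,4] uncovered → point at 4; [9,11] uncovered → point at 11; [12,15] uncovered → point at 15; [17,19] uncovered → point at 19.
Points: 2, 4, 11, 15, 19 (5 total).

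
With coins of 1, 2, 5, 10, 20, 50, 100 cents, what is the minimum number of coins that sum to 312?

312 = 3×100 + 1×10 + 1×2
Total coins = 3 + 1 + 1 = 5

5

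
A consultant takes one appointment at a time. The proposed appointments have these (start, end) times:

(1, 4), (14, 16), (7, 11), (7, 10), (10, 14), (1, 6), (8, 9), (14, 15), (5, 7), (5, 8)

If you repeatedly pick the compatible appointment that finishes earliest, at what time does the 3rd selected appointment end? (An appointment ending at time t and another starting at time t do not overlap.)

By end time: (1,4), (1,6), (5,7), (5,8), (8,9), (7,10), (7,11), (10,14), (14,15), (14,16).
Pick (1,4); next start ≥ 4 → (5,7); next start ≥ 7 → (8,9); next start ≥ 9 → (10,14); next start ≥ 14 → (14,15).
Selected: (1,4) (5,7) (8,9) (10,14) (14,15)

9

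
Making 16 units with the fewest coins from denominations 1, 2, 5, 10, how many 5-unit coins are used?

16 = 1×10 + 1×5 + 1×1
Count of 5: 1

1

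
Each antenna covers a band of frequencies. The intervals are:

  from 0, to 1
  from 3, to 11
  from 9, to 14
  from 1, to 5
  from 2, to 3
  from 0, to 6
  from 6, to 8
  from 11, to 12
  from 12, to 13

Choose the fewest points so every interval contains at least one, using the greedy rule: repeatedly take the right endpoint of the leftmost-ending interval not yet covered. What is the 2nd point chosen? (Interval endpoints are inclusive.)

3

By right end: [0,1]  [2,3]  [1,5]  [0,6]  [6,8]  [3,11]  [11,12]  [12,13]  [9,14]
[0,1] uncovered → point at 1; [2,3] uncovered → point at 3; [6,8] uncovered → point at 8; [11,12] uncovered → point at 12.
Points: 1, 3, 8, 12 (4 total).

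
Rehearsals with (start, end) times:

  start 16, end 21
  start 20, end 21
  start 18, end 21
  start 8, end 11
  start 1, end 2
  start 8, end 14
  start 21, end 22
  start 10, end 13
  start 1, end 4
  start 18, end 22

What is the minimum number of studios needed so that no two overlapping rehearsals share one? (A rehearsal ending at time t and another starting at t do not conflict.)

4

Count concurrent intervals with a sweep; the peak is the room count.
starts: [1, 1, 8, 8, 10, 16, 18, 18, 20, 21]
ends:   [2, 4, 11, 13, 14, 21, 21, 21, 22, 22]
s1→1 s1→2 e2→1 e4→0 s8→1 s8→2 s10→3 e11→2 e13→1 e14→0 s16→1 s18→2 s18→3 s20→4  — peak 4.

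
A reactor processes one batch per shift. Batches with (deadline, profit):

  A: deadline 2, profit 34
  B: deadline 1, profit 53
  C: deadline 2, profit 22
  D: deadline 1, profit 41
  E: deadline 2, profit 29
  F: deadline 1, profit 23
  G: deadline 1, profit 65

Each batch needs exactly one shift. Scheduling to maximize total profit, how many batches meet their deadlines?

2

Take jobs in profit order; each goes to the latest open slot no later than its deadline.
By profit: G(d1,65), B(d1,53), D(d1,41), A(d2,34), E(d2,29), F(d1,23), C(d2,22)
G→slot 1; B skipped; D skipped; A→slot 2; E skipped; F skipped; C skipped.
2 of 7 scheduled.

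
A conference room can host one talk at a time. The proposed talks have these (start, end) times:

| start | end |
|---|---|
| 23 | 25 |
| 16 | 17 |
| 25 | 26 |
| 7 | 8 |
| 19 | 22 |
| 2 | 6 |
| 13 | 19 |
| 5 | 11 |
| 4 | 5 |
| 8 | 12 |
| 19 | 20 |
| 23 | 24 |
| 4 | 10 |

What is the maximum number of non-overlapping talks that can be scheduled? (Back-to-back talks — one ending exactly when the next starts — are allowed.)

7

Greedy by earliest finish: after sorting by end time, pick each interval compatible with the last pick.
By end time: (4,5), (2,6), (7,8), (4,10), (5,11), (8,12), (16,17), (13,19), (19,20), (19,22), (23,24), (23,25), (25,26).
Pick (4,5); next start ≥ 5 → (7,8); next start ≥ 8 → (8,12); next start ≥ 12 → (16,17); next start ≥ 17 → (19,20); next start ≥ 20 → (23,24); next start ≥ 24 → (25,26).
Selected 7 talks.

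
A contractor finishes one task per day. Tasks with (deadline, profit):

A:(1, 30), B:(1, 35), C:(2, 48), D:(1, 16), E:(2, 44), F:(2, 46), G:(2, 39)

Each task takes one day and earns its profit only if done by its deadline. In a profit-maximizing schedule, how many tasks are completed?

2

Sort by profit descending; place each in the latest free slot ≤ its deadline.
Profit order: C=48 F=46 E=44 G=39 B=35 A=30 D=16
Assign: C→slot 2, F→slot 1, E skipped, G skipped, B skipped, A skipped, D skipped.
Slots: [1:F] [2:C]
2 of 7 scheduled.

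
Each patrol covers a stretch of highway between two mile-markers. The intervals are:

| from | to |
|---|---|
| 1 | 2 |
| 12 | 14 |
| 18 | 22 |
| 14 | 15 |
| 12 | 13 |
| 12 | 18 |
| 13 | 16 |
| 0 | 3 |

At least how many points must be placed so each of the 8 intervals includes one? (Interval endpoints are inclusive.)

Process intervals by earliest right end; each time one isn't hit yet, stab at its right endpoint.
By right end: [1,2]  [0,3]  [12,13]  [12,14]  [14,15]  [13,16]  [12,18]  [18,22]
[1,2] uncovered → point at 2; [12,13] uncovered → point at 13; [14,15] uncovered → point at 15; [18,22] uncovered → point at 22.
Points: 2, 13, 15, 22 (4 total).

4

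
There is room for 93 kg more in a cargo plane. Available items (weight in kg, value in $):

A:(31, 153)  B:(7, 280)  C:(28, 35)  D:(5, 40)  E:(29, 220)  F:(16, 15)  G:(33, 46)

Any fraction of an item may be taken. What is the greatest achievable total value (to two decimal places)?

722.27

Order: B (280/7=40.00) > D (40/5=8.00) > E (220/29=7.59) > A (153/31=4.94) > G (46/33=1.39) > C (35/28=1.25) > F (15/16=0.94)
Fill: take B (7 @ 280) → take D (5 @ 40) → take E (29 @ 220) → take A (31 @ 153) → take 21/33 of G → 29.27; 93/93 used.
Total value = 722.27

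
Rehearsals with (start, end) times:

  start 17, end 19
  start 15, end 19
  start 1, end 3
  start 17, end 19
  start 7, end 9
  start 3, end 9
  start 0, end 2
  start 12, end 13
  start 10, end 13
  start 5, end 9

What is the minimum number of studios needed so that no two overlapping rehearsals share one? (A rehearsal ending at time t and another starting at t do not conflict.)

3

Events (time:±→running): 0:+→1 1:+→2 2:-→1 3:-→0 3:+→1 5:+→2 7:+→3 … peak 3.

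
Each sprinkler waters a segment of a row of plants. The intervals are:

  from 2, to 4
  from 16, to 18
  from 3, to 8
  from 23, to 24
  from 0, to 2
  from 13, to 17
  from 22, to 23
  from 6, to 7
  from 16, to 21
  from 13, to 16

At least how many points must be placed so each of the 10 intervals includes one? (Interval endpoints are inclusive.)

By right end: [0,2]  [2,4]  [6,7]  [3,8]  [13,16]  [13,17]  [16,18]  [16,21]  [22,23]  [23,24]
[0,2] uncovered → point at 2; [6,7] uncovered → point at 7; [13,16] uncovered → point at 16; [22,23] uncovered → point at 23.
Points: 2, 7, 16, 23 (4 total).

4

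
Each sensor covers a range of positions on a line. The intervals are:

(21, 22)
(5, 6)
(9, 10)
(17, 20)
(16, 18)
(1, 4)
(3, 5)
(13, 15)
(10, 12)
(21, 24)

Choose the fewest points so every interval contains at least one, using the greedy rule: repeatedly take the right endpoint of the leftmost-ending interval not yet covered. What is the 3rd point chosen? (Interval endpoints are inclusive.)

By right end: [1,4]  [3,5]  [5,6]  [9,10]  [10,12]  [13,15]  [16,18]  [17,20]  [21,22]  [21,24]
[1,4] uncovered → point at 4; [5,6] uncovered → point at 6; [9,10] uncovered → point at 10; [13,15] uncovered → point at 15; [16,18] uncovered → point at 18; [21,22] uncovered → point at 22.
Points: 4, 6, 10, 15, 18, 22 (6 total).

10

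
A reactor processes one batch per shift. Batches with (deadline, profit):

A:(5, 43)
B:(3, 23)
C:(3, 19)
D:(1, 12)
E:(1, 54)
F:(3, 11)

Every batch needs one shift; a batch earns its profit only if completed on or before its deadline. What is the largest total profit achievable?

By profit: E(d1,54), A(d5,43), B(d3,23), C(d3,19), D(d1,12), F(d3,11)
E→slot 1; A→slot 5; B→slot 3; C→slot 2; D skipped; F skipped.
Profit = 54 + 19 + 23 + 43 = 139

139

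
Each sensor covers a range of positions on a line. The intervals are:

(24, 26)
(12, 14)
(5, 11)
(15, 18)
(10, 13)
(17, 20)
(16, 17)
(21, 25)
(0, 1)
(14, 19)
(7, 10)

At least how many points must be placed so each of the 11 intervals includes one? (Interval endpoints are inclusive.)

5

By right end: [0,1]  [7,10]  [5,11]  [10,13]  [12,14]  [16,17]  [15,18]  [14,19]  [17,20]  [21,25]  [24,26]
[0,1] uncovered → point at 1; [7,10] uncovered → point at 10; [12,14] uncovered → point at 14; [16,17] uncovered → point at 17; [21,25] uncovered → point at 25.
Points: 1, 10, 14, 17, 25 (5 total).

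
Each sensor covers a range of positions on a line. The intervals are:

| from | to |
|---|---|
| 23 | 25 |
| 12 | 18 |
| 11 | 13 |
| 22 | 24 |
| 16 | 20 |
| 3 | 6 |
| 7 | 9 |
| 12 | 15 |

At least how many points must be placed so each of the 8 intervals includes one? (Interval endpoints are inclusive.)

Sort by right endpoint; whenever an interval is uncovered, place a point at its right end.
Sorted: [3,6] [7,9] [11,13] [12,15] [12,18] [16,20] [22,24] [23,25]
{[3,6]} hit by 6; {[7,9]} hit by 9; {[11,13],[12,15],[12,18]} hit by 13; {[16,20]} hit by 20; {[22,24],[23,25]} hit by 24.
Points: 6, 9, 13, 20, 24 (5 total).

5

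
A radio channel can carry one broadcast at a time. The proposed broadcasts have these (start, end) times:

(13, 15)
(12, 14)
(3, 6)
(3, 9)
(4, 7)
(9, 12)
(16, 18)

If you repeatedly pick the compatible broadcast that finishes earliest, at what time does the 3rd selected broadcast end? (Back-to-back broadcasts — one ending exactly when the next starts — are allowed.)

14

Sort by end time and greedily take each interval whose start is ≥ the last chosen end.
By end time: (3,6), (4,7), (3,9), (9,12), (12,14), (13,15), (16,18).
Pick (3,6); next start ≥ 6 → (9,12); next start ≥ 12 → (12,14); next start ≥ 14 → (16,18).
Selected: (3,6) (9,12) (12,14) (16,18)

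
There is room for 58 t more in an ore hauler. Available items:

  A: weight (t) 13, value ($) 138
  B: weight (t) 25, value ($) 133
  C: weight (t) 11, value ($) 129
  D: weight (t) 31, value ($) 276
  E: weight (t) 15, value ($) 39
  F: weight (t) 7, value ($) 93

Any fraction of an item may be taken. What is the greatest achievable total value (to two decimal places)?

Order: F (93/7=13.29) > C (129/11=11.73) > A (138/13=10.62) > D (276/31=8.90) > B (133/25=5.32) > E (39/15=2.60)
Fill: take F (7 @ 93) → take C (11 @ 129) → take A (13 @ 138) → take 27/31 of D → 240.39; 58/58 used.
Total value = 600.39

600.39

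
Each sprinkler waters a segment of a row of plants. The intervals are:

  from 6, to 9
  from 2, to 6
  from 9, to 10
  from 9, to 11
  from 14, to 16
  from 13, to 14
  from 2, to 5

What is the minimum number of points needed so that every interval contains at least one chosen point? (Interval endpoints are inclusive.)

3

Sort by right endpoint; whenever an interval is uncovered, place a point at its right end.
By right end: [2,5]  [2,6]  [6,9]  [9,10]  [9,11]  [13,14]  [14,16]
[2,5] uncovered → point at 5; [6,9] uncovered → point at 9; [13,14] uncovered → point at 14.
Points: 5, 9, 14 (3 total).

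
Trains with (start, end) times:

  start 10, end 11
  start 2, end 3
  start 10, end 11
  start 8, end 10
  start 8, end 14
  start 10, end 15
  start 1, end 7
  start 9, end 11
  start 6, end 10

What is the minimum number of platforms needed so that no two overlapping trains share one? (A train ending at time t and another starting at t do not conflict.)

The answer is the maximum number of intervals overlapping at any instant.
starts: [1, 2, 6, 8, 8, 9, 10, 10, 10]
ends:   [3, 7, 10, 10, 11, 11, 11, 14, 15]
s1→1 s2→2 e3→1 s6→2 e7→1 s8→2 s8→3 s9→4 e10→3 e10→2 s10→3 s10→4 s10→5  — peak 5.

5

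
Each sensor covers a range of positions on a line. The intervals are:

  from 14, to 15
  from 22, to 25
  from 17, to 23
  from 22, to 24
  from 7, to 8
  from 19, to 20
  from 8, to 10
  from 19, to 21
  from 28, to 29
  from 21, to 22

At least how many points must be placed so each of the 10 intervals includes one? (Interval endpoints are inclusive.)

Sort by right endpoint; whenever an interval is uncovered, place a point at its right end.
By right end: [7,8]  [8,10]  [14,15]  [19,20]  [19,21]  [21,22]  [17,23]  [22,24]  [22,25]  [28,29]
[7,8] uncovered → point at 8; [14,15] uncovered → point at 15; [19,20] uncovered → point at 20; [21,22] uncovered → point at 22; [28,29] uncovered → point at 29.
Points: 8, 15, 20, 22, 29 (5 total).

5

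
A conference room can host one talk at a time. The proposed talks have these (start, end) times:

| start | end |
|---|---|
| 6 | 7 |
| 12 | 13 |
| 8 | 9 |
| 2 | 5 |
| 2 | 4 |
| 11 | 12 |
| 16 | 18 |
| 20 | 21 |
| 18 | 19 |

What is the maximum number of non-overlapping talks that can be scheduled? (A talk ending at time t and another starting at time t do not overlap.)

8

Sort by end time and greedily take each interval whose start is ≥ the last chosen end.
By end time: (2,4), (2,5), (6,7), (8,9), (11,12), (12,13), (16,18), (18,19), (20,21).
Pick (2,4); next start ≥ 4 → (6,7); next start ≥ 7 → (8,9); next start ≥ 9 → (11,12); next start ≥ 12 → (12,13); next start ≥ 13 → (16,18); next start ≥ 18 → (18,19); next start ≥ 19 → (20,21).
Selected 8 talks.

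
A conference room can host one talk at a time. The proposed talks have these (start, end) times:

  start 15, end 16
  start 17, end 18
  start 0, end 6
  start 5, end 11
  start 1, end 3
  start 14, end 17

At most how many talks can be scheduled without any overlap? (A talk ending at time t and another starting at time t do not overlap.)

Greedy by earliest finish: after sorting by end time, pick each interval compatible with the last pick.
By end time: (1,3), (0,6), (5,11), (15,16), (14,17), (17,18).
Pick (1,3); next start ≥ 3 → (5,11); next start ≥ 11 → (15,16); next start ≥ 16 → (17,18).
Selected 4 talks.

4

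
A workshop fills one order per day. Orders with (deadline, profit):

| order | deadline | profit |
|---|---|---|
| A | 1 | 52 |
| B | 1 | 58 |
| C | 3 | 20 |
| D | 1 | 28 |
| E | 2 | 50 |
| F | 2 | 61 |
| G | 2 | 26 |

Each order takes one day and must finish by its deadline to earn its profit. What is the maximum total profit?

139

By profit: F(d2,61), B(d1,58), A(d1,52), E(d2,50), D(d1,28), G(d2,26), C(d3,20)
F→slot 2; B→slot 1; A skipped; E skipped; D skipped; G skipped; C→slot 3.
Profit = 58 + 61 + 20 = 139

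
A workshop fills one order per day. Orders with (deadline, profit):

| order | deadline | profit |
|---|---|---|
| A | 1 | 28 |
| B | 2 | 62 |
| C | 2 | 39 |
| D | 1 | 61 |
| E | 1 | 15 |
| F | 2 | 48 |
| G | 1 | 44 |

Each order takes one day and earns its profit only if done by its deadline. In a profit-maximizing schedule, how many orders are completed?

2

Take jobs in profit order; each goes to the latest open slot no later than its deadline.
By profit: B(d2,62), D(d1,61), F(d2,48), G(d1,44), C(d2,39), A(d1,28), E(d1,15)
B→slot 2; D→slot 1; F skipped; G skipped; C skipped; A skipped; E skipped.
2 of 7 scheduled.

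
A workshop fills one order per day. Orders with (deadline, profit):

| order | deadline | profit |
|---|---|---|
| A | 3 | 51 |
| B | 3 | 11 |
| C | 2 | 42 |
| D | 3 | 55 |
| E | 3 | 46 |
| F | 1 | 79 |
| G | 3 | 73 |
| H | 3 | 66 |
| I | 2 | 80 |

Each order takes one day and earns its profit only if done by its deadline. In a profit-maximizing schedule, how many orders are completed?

3

Profit order: I=80 F=79 G=73 H=66 D=55 A=51 E=46 C=42 B=11
Assign: I→slot 2, F→slot 1, G→slot 3, H skipped, D skipped, A skipped, E skipped, C skipped, B skipped.
Slots: [1:F] [2:I] [3:G]
3 of 9 scheduled.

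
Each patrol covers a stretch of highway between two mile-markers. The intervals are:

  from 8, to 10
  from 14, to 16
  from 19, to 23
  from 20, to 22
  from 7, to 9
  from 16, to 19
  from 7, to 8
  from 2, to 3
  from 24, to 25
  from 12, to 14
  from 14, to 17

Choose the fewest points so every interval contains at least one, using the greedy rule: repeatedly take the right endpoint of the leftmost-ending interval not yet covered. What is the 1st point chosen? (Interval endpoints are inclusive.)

3

Process intervals by earliest right end; each time one isn't hit yet, stab at its right endpoint.
Sorted: [2,3] [7,8] [7,9] [8,10] [12,14] [14,16] [14,17] [16,19] [20,22] [19,23] [24,25]
{[2,3]} hit by 3; {[7,8],[7,9],[8,10]} hit by 8; {[12,14],[14,16],[14,17]} hit by 14; {[16,19]} hit by 19; {[20,22],[19,23]} hit by 22; {[24,25]} hit by 25.
Points: 3, 8, 14, 19, 22, 25 (6 total).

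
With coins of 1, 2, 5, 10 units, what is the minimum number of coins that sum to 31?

4

31 − 3×10→1 − 1×1→0
Total coins = 3 + 1 = 4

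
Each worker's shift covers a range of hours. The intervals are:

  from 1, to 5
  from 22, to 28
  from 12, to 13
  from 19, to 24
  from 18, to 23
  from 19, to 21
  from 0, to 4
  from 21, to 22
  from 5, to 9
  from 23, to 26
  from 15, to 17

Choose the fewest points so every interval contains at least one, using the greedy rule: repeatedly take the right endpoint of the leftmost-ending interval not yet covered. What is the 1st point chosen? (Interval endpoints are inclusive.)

4

Sort by right endpoint; whenever an interval is uncovered, place a point at its right end.
By right end: [0,4]  [1,5]  [5,9]  [12,13]  [15,17]  [19,21]  [21,22]  [18,23]  [19,24]  [23,26]  [22,28]
[0,4] uncovered → point at 4; [5,9] uncovered → point at 9; [12,13] uncovered → point at 13; [15,17] uncovered → point at 17; [19,21] uncovered → point at 21; [23,26] uncovered → point at 26.
Points: 4, 9, 13, 17, 21, 26 (6 total).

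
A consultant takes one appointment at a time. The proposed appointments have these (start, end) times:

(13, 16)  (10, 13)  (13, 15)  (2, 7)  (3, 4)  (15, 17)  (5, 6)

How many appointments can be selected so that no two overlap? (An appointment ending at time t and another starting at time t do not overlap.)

Sorted by end: (3,4)  (5,6)  (2,7)  (10,13)  (13,15)  (13,16)  (15,17)
take (3,4); take (5,6); take (10,13); take (13,15); skip (13,16); take (15,17).
Selected 5 appointments.

5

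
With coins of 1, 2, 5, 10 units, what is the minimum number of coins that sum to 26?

4

Greedy: take as many of the largest coin as possible, then repeat with the remainder.
26 = 2×10 + 1×5 + 1×1
Total coins = 2 + 1 + 1 = 4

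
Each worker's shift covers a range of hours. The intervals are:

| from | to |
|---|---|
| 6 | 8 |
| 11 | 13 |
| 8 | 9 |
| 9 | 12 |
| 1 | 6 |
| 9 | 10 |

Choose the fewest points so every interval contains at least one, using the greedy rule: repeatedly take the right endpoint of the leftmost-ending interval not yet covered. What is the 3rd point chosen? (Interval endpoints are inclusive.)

Sort by right endpoint; whenever an interval is uncovered, place a point at its right end.
Sorted: [1,6] [6,8] [8,9] [9,10] [9,12] [11,13]
{[1,6],[6,8]} hit by 6; {[8,9],[9,10],[9,12]} hit by 9; {[11,13]} hit by 13.
Points: 6, 9, 13 (3 total).

13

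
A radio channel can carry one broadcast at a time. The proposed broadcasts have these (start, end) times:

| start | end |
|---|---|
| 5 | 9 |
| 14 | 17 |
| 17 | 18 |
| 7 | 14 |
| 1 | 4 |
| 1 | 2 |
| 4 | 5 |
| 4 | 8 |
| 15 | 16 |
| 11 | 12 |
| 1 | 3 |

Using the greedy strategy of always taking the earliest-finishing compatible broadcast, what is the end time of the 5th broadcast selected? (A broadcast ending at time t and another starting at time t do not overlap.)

Greedy by earliest finish: after sorting by end time, pick each interval compatible with the last pick.
Sorted by end: (1,2)  (1,3)  (1,4)  (4,5)  (4,8)  (5,9)  (11,12)  (7,14)  (15,16)  (14,17)  (17,18)
take (1,2); take (4,5); skip (4,8); take (5,9); take (11,12); take (15,16); take (17,18).
Selected: (1,2) (4,5) (5,9) (11,12) (15,16) (17,18)

16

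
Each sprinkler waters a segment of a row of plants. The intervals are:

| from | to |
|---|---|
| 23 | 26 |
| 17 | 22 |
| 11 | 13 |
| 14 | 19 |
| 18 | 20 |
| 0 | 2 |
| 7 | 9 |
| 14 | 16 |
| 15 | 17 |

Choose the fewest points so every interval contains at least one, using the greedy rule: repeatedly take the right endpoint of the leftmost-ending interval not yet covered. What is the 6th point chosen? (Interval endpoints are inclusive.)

Process intervals by earliest right end; each time one isn't hit yet, stab at its right endpoint.
Sorted: [0,2] [7,9] [11,13] [14,16] [15,17] [14,19] [18,20] [17,22] [23,26]
{[0,2]} hit by 2; {[7,9]} hit by 9; {[11,13]} hit by 13; {[14,16],[15,17],[14,19]} hit by 16; {[18,20],[17,22]} hit by 20; {[23,26]} hit by 26.
Points: 2, 9, 13, 16, 20, 26 (6 total).

26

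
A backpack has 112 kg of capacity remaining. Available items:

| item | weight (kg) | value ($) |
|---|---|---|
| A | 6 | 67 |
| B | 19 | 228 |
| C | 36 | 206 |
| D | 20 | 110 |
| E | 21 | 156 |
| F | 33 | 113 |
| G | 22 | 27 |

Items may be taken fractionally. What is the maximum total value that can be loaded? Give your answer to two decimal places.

801.24

Greedy by value/weight ratio, highest first.
Order: B (228/19=12.00) > A (67/6=11.17) > E (156/21=7.43) > C (206/36=5.72) > D (110/20=5.50) > F (113/33=3.42) > G (27/22=1.23)
Fill: take B (19 @ 228) → take A (6 @ 67) → take E (21 @ 156) → take C (36 @ 206) → take D (20 @ 110) → take 10/33 of F → 34.24; 112/112 used.
Total value = 801.24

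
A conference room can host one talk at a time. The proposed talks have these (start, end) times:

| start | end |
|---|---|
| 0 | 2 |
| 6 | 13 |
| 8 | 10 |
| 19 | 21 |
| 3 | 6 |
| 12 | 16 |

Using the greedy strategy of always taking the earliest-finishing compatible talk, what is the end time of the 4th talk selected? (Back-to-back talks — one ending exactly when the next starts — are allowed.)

16

Greedy by earliest finish: after sorting by end time, pick each interval compatible with the last pick.
Sorted by end: (0,2)  (3,6)  (8,10)  (6,13)  (12,16)  (19,21)
take (0,2); take (3,6); take (8,10); take (12,16); take (19,21).
Selected: (0,2) (3,6) (8,10) (12,16) (19,21)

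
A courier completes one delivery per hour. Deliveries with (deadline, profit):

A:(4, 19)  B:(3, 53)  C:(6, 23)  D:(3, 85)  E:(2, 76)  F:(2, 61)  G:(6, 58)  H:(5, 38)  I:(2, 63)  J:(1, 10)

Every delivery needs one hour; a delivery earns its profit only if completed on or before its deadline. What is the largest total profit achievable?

343

Profit order: D=85 E=76 I=63 F=61 G=58 B=53 H=38 C=23 A=19 J=10
Assign: D→slot 3, E→slot 2, I→slot 1, F skipped, G→slot 6, B skipped, H→slot 5, C→slot 4, A skipped, J skipped.
Slots: [1:I] [2:E] [3:D] [4:C] [5:H] [6:G]
Profit = 63 + 76 + 85 + 23 + 38 + 58 = 343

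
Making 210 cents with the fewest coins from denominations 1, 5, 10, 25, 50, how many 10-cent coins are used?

1

Use the largest denomination that fits, subtract, and repeat.
210 = 4×50 + 1×10
Count of 10: 1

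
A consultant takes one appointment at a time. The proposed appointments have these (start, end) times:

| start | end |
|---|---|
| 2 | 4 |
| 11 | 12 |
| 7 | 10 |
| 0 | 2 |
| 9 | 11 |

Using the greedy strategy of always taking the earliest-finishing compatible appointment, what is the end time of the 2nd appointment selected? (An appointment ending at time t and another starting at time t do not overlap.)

4

Sort by end time and greedily take each interval whose start is ≥ the last chosen end.
Sorted by end: (0,2)  (2,4)  (7,10)  (9,11)  (11,12)
take (0,2); take (2,4); take (7,10); take (11,12).
Selected: (0,2) (2,4) (7,10) (11,12)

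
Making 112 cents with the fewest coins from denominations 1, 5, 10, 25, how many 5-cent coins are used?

0

112 − 4×25→12 − 1×10→2 − 2×1→0
Count of 5: 0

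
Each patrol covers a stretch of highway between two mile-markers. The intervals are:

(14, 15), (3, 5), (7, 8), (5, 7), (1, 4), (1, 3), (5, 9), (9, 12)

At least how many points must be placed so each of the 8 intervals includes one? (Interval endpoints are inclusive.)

4

Process intervals by earliest right end; each time one isn't hit yet, stab at its right endpoint.
By right end: [1,3]  [1,4]  [3,5]  [5,7]  [7,8]  [5,9]  [9,12]  [14,15]
[1,3] uncovered → point at 3; [5,7] uncovered → point at 7; [9,12] uncovered → point at 12; [14,15] uncovered → point at 15.
Points: 3, 7, 12, 15 (4 total).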